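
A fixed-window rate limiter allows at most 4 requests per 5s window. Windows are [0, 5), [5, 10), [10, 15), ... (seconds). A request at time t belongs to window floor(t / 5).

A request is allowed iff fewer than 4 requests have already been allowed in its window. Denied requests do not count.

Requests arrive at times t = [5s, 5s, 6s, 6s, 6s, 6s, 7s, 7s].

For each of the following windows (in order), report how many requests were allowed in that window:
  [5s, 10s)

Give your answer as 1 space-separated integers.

Answer: 4

Derivation:
Processing requests:
  req#1 t=5s (window 1): ALLOW
  req#2 t=5s (window 1): ALLOW
  req#3 t=6s (window 1): ALLOW
  req#4 t=6s (window 1): ALLOW
  req#5 t=6s (window 1): DENY
  req#6 t=6s (window 1): DENY
  req#7 t=7s (window 1): DENY
  req#8 t=7s (window 1): DENY

Allowed counts by window: 4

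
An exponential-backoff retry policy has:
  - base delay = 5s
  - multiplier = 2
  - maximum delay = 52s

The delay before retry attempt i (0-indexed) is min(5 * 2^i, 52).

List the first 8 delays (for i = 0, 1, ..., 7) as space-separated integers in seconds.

Answer: 5 10 20 40 52 52 52 52

Derivation:
Computing each delay:
  i=0: min(5*2^0, 52) = 5
  i=1: min(5*2^1, 52) = 10
  i=2: min(5*2^2, 52) = 20
  i=3: min(5*2^3, 52) = 40
  i=4: min(5*2^4, 52) = 52
  i=5: min(5*2^5, 52) = 52
  i=6: min(5*2^6, 52) = 52
  i=7: min(5*2^7, 52) = 52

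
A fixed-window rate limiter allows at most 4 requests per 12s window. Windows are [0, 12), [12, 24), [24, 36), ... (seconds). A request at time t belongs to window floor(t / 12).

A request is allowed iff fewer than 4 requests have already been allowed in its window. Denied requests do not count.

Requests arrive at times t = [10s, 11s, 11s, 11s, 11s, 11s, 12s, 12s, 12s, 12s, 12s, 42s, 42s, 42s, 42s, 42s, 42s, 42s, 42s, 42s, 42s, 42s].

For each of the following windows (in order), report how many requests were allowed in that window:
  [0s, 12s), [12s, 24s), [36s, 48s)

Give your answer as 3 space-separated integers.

Answer: 4 4 4

Derivation:
Processing requests:
  req#1 t=10s (window 0): ALLOW
  req#2 t=11s (window 0): ALLOW
  req#3 t=11s (window 0): ALLOW
  req#4 t=11s (window 0): ALLOW
  req#5 t=11s (window 0): DENY
  req#6 t=11s (window 0): DENY
  req#7 t=12s (window 1): ALLOW
  req#8 t=12s (window 1): ALLOW
  req#9 t=12s (window 1): ALLOW
  req#10 t=12s (window 1): ALLOW
  req#11 t=12s (window 1): DENY
  req#12 t=42s (window 3): ALLOW
  req#13 t=42s (window 3): ALLOW
  req#14 t=42s (window 3): ALLOW
  req#15 t=42s (window 3): ALLOW
  req#16 t=42s (window 3): DENY
  req#17 t=42s (window 3): DENY
  req#18 t=42s (window 3): DENY
  req#19 t=42s (window 3): DENY
  req#20 t=42s (window 3): DENY
  req#21 t=42s (window 3): DENY
  req#22 t=42s (window 3): DENY

Allowed counts by window: 4 4 4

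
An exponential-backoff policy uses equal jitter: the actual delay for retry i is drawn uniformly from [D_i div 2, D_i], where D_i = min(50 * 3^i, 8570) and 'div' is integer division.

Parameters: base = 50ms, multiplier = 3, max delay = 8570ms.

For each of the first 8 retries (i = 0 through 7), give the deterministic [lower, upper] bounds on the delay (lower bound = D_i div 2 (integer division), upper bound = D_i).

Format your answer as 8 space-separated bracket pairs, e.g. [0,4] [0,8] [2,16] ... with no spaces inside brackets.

Answer: [25,50] [75,150] [225,450] [675,1350] [2025,4050] [4285,8570] [4285,8570] [4285,8570]

Derivation:
Computing bounds per retry:
  i=0: D_i=min(50*3^0,8570)=50, bounds=[25,50]
  i=1: D_i=min(50*3^1,8570)=150, bounds=[75,150]
  i=2: D_i=min(50*3^2,8570)=450, bounds=[225,450]
  i=3: D_i=min(50*3^3,8570)=1350, bounds=[675,1350]
  i=4: D_i=min(50*3^4,8570)=4050, bounds=[2025,4050]
  i=5: D_i=min(50*3^5,8570)=8570, bounds=[4285,8570]
  i=6: D_i=min(50*3^6,8570)=8570, bounds=[4285,8570]
  i=7: D_i=min(50*3^7,8570)=8570, bounds=[4285,8570]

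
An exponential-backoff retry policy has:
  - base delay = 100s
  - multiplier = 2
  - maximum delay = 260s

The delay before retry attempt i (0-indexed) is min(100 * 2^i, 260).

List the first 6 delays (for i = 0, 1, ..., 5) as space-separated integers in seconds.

Computing each delay:
  i=0: min(100*2^0, 260) = 100
  i=1: min(100*2^1, 260) = 200
  i=2: min(100*2^2, 260) = 260
  i=3: min(100*2^3, 260) = 260
  i=4: min(100*2^4, 260) = 260
  i=5: min(100*2^5, 260) = 260

Answer: 100 200 260 260 260 260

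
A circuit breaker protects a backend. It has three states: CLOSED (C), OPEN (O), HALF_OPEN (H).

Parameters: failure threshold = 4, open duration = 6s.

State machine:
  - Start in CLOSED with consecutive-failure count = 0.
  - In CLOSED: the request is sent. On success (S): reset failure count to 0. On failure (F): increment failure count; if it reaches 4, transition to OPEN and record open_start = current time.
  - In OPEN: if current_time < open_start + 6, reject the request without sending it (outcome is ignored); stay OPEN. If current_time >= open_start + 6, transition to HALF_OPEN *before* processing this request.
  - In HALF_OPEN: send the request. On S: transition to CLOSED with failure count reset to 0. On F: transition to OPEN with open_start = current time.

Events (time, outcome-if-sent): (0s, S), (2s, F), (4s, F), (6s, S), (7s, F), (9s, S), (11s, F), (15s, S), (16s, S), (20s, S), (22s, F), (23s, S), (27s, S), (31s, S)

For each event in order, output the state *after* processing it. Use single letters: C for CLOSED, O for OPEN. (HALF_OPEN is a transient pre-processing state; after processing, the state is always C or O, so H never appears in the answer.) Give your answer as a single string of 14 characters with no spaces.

Answer: CCCCCCCCCCCCCC

Derivation:
State after each event:
  event#1 t=0s outcome=S: state=CLOSED
  event#2 t=2s outcome=F: state=CLOSED
  event#3 t=4s outcome=F: state=CLOSED
  event#4 t=6s outcome=S: state=CLOSED
  event#5 t=7s outcome=F: state=CLOSED
  event#6 t=9s outcome=S: state=CLOSED
  event#7 t=11s outcome=F: state=CLOSED
  event#8 t=15s outcome=S: state=CLOSED
  event#9 t=16s outcome=S: state=CLOSED
  event#10 t=20s outcome=S: state=CLOSED
  event#11 t=22s outcome=F: state=CLOSED
  event#12 t=23s outcome=S: state=CLOSED
  event#13 t=27s outcome=S: state=CLOSED
  event#14 t=31s outcome=S: state=CLOSED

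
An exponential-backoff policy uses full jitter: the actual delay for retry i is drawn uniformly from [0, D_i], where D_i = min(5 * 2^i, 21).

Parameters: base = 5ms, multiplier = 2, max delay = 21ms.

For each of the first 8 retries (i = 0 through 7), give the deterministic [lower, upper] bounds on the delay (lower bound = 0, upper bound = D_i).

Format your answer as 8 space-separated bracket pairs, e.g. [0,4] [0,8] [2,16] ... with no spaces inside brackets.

Answer: [0,5] [0,10] [0,20] [0,21] [0,21] [0,21] [0,21] [0,21]

Derivation:
Computing bounds per retry:
  i=0: D_i=min(5*2^0,21)=5, bounds=[0,5]
  i=1: D_i=min(5*2^1,21)=10, bounds=[0,10]
  i=2: D_i=min(5*2^2,21)=20, bounds=[0,20]
  i=3: D_i=min(5*2^3,21)=21, bounds=[0,21]
  i=4: D_i=min(5*2^4,21)=21, bounds=[0,21]
  i=5: D_i=min(5*2^5,21)=21, bounds=[0,21]
  i=6: D_i=min(5*2^6,21)=21, bounds=[0,21]
  i=7: D_i=min(5*2^7,21)=21, bounds=[0,21]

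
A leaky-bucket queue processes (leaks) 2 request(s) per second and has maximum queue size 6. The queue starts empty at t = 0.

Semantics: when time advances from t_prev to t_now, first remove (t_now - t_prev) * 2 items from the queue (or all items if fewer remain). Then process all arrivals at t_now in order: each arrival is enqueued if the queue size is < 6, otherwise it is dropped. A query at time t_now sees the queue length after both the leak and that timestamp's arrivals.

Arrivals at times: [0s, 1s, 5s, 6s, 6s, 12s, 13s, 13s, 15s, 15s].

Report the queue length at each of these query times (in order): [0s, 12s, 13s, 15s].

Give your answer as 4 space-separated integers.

Queue lengths at query times:
  query t=0s: backlog = 1
  query t=12s: backlog = 1
  query t=13s: backlog = 2
  query t=15s: backlog = 2

Answer: 1 1 2 2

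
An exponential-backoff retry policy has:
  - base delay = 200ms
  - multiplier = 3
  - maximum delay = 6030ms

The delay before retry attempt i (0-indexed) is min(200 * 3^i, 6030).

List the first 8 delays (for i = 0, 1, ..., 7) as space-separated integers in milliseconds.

Answer: 200 600 1800 5400 6030 6030 6030 6030

Derivation:
Computing each delay:
  i=0: min(200*3^0, 6030) = 200
  i=1: min(200*3^1, 6030) = 600
  i=2: min(200*3^2, 6030) = 1800
  i=3: min(200*3^3, 6030) = 5400
  i=4: min(200*3^4, 6030) = 6030
  i=5: min(200*3^5, 6030) = 6030
  i=6: min(200*3^6, 6030) = 6030
  i=7: min(200*3^7, 6030) = 6030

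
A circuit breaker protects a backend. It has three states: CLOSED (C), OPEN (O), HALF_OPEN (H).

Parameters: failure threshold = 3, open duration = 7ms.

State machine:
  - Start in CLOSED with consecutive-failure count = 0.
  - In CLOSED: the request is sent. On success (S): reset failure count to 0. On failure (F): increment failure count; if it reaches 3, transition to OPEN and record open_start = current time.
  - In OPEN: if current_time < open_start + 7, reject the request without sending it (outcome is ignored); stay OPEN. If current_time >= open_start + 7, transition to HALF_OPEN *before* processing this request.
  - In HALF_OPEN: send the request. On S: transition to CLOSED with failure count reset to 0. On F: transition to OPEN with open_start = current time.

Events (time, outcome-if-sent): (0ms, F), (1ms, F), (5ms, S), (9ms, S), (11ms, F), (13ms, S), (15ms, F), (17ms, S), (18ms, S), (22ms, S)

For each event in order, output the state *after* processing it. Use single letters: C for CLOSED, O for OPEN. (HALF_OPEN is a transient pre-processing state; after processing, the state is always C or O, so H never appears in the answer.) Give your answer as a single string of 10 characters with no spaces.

Answer: CCCCCCCCCC

Derivation:
State after each event:
  event#1 t=0ms outcome=F: state=CLOSED
  event#2 t=1ms outcome=F: state=CLOSED
  event#3 t=5ms outcome=S: state=CLOSED
  event#4 t=9ms outcome=S: state=CLOSED
  event#5 t=11ms outcome=F: state=CLOSED
  event#6 t=13ms outcome=S: state=CLOSED
  event#7 t=15ms outcome=F: state=CLOSED
  event#8 t=17ms outcome=S: state=CLOSED
  event#9 t=18ms outcome=S: state=CLOSED
  event#10 t=22ms outcome=S: state=CLOSED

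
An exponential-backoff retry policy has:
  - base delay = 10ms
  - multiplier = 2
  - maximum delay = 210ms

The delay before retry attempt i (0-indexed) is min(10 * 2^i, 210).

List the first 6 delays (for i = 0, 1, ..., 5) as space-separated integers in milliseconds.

Answer: 10 20 40 80 160 210

Derivation:
Computing each delay:
  i=0: min(10*2^0, 210) = 10
  i=1: min(10*2^1, 210) = 20
  i=2: min(10*2^2, 210) = 40
  i=3: min(10*2^3, 210) = 80
  i=4: min(10*2^4, 210) = 160
  i=5: min(10*2^5, 210) = 210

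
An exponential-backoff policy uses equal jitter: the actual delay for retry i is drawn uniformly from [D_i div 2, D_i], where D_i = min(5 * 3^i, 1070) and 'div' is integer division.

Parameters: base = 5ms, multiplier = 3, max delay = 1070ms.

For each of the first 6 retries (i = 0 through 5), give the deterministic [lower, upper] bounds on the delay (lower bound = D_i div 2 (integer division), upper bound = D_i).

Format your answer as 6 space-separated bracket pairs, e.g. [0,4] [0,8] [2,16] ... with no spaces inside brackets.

Computing bounds per retry:
  i=0: D_i=min(5*3^0,1070)=5, bounds=[2,5]
  i=1: D_i=min(5*3^1,1070)=15, bounds=[7,15]
  i=2: D_i=min(5*3^2,1070)=45, bounds=[22,45]
  i=3: D_i=min(5*3^3,1070)=135, bounds=[67,135]
  i=4: D_i=min(5*3^4,1070)=405, bounds=[202,405]
  i=5: D_i=min(5*3^5,1070)=1070, bounds=[535,1070]

Answer: [2,5] [7,15] [22,45] [67,135] [202,405] [535,1070]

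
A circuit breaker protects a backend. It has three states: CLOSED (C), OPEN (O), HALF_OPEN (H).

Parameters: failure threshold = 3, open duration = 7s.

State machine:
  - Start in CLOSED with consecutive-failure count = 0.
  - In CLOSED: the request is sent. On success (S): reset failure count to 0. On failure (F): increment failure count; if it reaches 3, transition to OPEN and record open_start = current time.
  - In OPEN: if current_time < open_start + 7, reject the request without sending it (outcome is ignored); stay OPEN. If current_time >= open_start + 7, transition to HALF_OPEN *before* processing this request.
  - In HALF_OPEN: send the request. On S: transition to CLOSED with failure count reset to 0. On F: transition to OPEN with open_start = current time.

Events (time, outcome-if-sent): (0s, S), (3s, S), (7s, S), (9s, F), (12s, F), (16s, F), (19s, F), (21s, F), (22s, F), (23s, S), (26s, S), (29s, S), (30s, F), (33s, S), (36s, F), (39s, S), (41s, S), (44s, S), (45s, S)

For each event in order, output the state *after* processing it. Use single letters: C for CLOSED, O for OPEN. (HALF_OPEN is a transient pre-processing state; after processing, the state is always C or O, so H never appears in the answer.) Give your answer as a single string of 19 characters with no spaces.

Answer: CCCCCOOOOCCCCCCCCCC

Derivation:
State after each event:
  event#1 t=0s outcome=S: state=CLOSED
  event#2 t=3s outcome=S: state=CLOSED
  event#3 t=7s outcome=S: state=CLOSED
  event#4 t=9s outcome=F: state=CLOSED
  event#5 t=12s outcome=F: state=CLOSED
  event#6 t=16s outcome=F: state=OPEN
  event#7 t=19s outcome=F: state=OPEN
  event#8 t=21s outcome=F: state=OPEN
  event#9 t=22s outcome=F: state=OPEN
  event#10 t=23s outcome=S: state=CLOSED
  event#11 t=26s outcome=S: state=CLOSED
  event#12 t=29s outcome=S: state=CLOSED
  event#13 t=30s outcome=F: state=CLOSED
  event#14 t=33s outcome=S: state=CLOSED
  event#15 t=36s outcome=F: state=CLOSED
  event#16 t=39s outcome=S: state=CLOSED
  event#17 t=41s outcome=S: state=CLOSED
  event#18 t=44s outcome=S: state=CLOSED
  event#19 t=45s outcome=S: state=CLOSED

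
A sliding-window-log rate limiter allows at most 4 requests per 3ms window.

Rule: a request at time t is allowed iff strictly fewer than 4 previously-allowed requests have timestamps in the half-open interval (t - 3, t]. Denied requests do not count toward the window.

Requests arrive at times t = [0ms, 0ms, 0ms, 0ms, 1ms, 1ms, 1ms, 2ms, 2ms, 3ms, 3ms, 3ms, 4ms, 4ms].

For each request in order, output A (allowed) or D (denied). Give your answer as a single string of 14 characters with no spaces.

Tracking allowed requests in the window:
  req#1 t=0ms: ALLOW
  req#2 t=0ms: ALLOW
  req#3 t=0ms: ALLOW
  req#4 t=0ms: ALLOW
  req#5 t=1ms: DENY
  req#6 t=1ms: DENY
  req#7 t=1ms: DENY
  req#8 t=2ms: DENY
  req#9 t=2ms: DENY
  req#10 t=3ms: ALLOW
  req#11 t=3ms: ALLOW
  req#12 t=3ms: ALLOW
  req#13 t=4ms: ALLOW
  req#14 t=4ms: DENY

Answer: AAAADDDDDAAAAD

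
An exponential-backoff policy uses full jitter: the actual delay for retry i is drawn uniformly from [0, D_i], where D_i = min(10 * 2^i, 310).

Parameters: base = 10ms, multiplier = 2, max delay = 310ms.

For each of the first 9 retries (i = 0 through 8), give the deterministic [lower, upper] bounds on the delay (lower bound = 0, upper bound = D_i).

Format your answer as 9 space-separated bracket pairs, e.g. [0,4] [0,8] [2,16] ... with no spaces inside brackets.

Answer: [0,10] [0,20] [0,40] [0,80] [0,160] [0,310] [0,310] [0,310] [0,310]

Derivation:
Computing bounds per retry:
  i=0: D_i=min(10*2^0,310)=10, bounds=[0,10]
  i=1: D_i=min(10*2^1,310)=20, bounds=[0,20]
  i=2: D_i=min(10*2^2,310)=40, bounds=[0,40]
  i=3: D_i=min(10*2^3,310)=80, bounds=[0,80]
  i=4: D_i=min(10*2^4,310)=160, bounds=[0,160]
  i=5: D_i=min(10*2^5,310)=310, bounds=[0,310]
  i=6: D_i=min(10*2^6,310)=310, bounds=[0,310]
  i=7: D_i=min(10*2^7,310)=310, bounds=[0,310]
  i=8: D_i=min(10*2^8,310)=310, bounds=[0,310]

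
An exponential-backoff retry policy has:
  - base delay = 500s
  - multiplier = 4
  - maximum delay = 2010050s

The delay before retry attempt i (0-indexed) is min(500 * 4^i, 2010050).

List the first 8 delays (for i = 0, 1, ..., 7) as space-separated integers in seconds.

Computing each delay:
  i=0: min(500*4^0, 2010050) = 500
  i=1: min(500*4^1, 2010050) = 2000
  i=2: min(500*4^2, 2010050) = 8000
  i=3: min(500*4^3, 2010050) = 32000
  i=4: min(500*4^4, 2010050) = 128000
  i=5: min(500*4^5, 2010050) = 512000
  i=6: min(500*4^6, 2010050) = 2010050
  i=7: min(500*4^7, 2010050) = 2010050

Answer: 500 2000 8000 32000 128000 512000 2010050 2010050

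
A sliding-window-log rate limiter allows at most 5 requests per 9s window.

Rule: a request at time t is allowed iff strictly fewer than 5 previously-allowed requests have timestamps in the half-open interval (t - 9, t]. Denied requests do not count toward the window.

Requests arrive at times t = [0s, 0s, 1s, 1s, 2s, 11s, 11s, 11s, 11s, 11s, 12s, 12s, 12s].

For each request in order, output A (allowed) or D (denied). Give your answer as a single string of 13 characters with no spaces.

Answer: AAAAAAAAAADDD

Derivation:
Tracking allowed requests in the window:
  req#1 t=0s: ALLOW
  req#2 t=0s: ALLOW
  req#3 t=1s: ALLOW
  req#4 t=1s: ALLOW
  req#5 t=2s: ALLOW
  req#6 t=11s: ALLOW
  req#7 t=11s: ALLOW
  req#8 t=11s: ALLOW
  req#9 t=11s: ALLOW
  req#10 t=11s: ALLOW
  req#11 t=12s: DENY
  req#12 t=12s: DENY
  req#13 t=12s: DENY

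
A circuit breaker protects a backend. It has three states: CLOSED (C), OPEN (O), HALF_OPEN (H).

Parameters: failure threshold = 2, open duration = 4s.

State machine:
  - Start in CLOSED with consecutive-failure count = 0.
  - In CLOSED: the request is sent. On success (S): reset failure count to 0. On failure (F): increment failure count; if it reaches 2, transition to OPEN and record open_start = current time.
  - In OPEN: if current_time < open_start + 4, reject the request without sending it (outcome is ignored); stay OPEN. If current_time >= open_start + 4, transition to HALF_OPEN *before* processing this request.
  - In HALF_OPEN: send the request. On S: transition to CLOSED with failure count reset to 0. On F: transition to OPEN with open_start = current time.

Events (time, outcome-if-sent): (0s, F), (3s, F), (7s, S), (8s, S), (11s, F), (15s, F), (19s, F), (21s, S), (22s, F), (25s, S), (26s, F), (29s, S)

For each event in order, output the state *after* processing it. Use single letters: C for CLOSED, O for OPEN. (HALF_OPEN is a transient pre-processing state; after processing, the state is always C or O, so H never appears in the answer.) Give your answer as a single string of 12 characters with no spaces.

Answer: COCCCOOOOCCC

Derivation:
State after each event:
  event#1 t=0s outcome=F: state=CLOSED
  event#2 t=3s outcome=F: state=OPEN
  event#3 t=7s outcome=S: state=CLOSED
  event#4 t=8s outcome=S: state=CLOSED
  event#5 t=11s outcome=F: state=CLOSED
  event#6 t=15s outcome=F: state=OPEN
  event#7 t=19s outcome=F: state=OPEN
  event#8 t=21s outcome=S: state=OPEN
  event#9 t=22s outcome=F: state=OPEN
  event#10 t=25s outcome=S: state=CLOSED
  event#11 t=26s outcome=F: state=CLOSED
  event#12 t=29s outcome=S: state=CLOSED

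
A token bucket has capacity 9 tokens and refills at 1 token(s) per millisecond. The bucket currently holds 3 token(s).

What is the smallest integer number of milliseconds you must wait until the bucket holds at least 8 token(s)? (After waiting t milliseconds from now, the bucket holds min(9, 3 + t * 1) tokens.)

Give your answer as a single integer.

Need 3 + t * 1 >= 8, so t >= 5/1.
Smallest integer t = ceil(5/1) = 5.

Answer: 5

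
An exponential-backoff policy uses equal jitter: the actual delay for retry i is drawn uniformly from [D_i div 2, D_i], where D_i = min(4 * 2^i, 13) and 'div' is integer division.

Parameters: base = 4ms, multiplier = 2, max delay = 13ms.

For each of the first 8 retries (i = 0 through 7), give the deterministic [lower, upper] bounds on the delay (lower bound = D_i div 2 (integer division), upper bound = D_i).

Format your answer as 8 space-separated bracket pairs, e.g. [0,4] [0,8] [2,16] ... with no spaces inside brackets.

Computing bounds per retry:
  i=0: D_i=min(4*2^0,13)=4, bounds=[2,4]
  i=1: D_i=min(4*2^1,13)=8, bounds=[4,8]
  i=2: D_i=min(4*2^2,13)=13, bounds=[6,13]
  i=3: D_i=min(4*2^3,13)=13, bounds=[6,13]
  i=4: D_i=min(4*2^4,13)=13, bounds=[6,13]
  i=5: D_i=min(4*2^5,13)=13, bounds=[6,13]
  i=6: D_i=min(4*2^6,13)=13, bounds=[6,13]
  i=7: D_i=min(4*2^7,13)=13, bounds=[6,13]

Answer: [2,4] [4,8] [6,13] [6,13] [6,13] [6,13] [6,13] [6,13]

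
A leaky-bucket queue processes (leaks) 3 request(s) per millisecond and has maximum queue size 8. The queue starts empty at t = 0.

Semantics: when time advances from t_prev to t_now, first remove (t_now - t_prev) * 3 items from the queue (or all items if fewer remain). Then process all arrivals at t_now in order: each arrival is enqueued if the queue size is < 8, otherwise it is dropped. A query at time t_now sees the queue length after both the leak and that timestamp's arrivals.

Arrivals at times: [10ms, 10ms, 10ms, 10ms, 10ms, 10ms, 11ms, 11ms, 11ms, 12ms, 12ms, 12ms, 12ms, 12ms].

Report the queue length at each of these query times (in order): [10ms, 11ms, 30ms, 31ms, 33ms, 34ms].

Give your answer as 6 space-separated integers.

Answer: 6 6 0 0 0 0

Derivation:
Queue lengths at query times:
  query t=10ms: backlog = 6
  query t=11ms: backlog = 6
  query t=30ms: backlog = 0
  query t=31ms: backlog = 0
  query t=33ms: backlog = 0
  query t=34ms: backlog = 0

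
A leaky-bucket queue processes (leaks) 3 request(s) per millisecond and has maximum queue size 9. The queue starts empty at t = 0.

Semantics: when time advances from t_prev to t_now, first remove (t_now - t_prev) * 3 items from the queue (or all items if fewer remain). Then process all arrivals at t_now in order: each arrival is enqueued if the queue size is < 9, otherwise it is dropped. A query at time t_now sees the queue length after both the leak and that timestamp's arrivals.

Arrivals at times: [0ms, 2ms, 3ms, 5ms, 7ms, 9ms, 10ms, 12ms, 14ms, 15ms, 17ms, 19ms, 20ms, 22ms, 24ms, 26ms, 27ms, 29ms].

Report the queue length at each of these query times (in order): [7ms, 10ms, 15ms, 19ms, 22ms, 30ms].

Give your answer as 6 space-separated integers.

Queue lengths at query times:
  query t=7ms: backlog = 1
  query t=10ms: backlog = 1
  query t=15ms: backlog = 1
  query t=19ms: backlog = 1
  query t=22ms: backlog = 1
  query t=30ms: backlog = 0

Answer: 1 1 1 1 1 0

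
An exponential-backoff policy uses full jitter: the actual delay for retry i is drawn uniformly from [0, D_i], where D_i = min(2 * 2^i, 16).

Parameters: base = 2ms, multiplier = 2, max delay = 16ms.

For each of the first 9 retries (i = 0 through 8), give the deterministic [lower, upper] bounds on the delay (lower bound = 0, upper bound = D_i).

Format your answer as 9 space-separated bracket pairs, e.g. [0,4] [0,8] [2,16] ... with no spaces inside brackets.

Answer: [0,2] [0,4] [0,8] [0,16] [0,16] [0,16] [0,16] [0,16] [0,16]

Derivation:
Computing bounds per retry:
  i=0: D_i=min(2*2^0,16)=2, bounds=[0,2]
  i=1: D_i=min(2*2^1,16)=4, bounds=[0,4]
  i=2: D_i=min(2*2^2,16)=8, bounds=[0,8]
  i=3: D_i=min(2*2^3,16)=16, bounds=[0,16]
  i=4: D_i=min(2*2^4,16)=16, bounds=[0,16]
  i=5: D_i=min(2*2^5,16)=16, bounds=[0,16]
  i=6: D_i=min(2*2^6,16)=16, bounds=[0,16]
  i=7: D_i=min(2*2^7,16)=16, bounds=[0,16]
  i=8: D_i=min(2*2^8,16)=16, bounds=[0,16]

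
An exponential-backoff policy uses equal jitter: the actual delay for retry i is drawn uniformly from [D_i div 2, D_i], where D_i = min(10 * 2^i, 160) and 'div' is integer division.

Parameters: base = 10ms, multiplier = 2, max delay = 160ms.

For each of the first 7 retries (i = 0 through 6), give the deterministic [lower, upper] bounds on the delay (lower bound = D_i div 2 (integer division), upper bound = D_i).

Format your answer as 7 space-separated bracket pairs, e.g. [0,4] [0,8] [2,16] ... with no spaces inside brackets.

Computing bounds per retry:
  i=0: D_i=min(10*2^0,160)=10, bounds=[5,10]
  i=1: D_i=min(10*2^1,160)=20, bounds=[10,20]
  i=2: D_i=min(10*2^2,160)=40, bounds=[20,40]
  i=3: D_i=min(10*2^3,160)=80, bounds=[40,80]
  i=4: D_i=min(10*2^4,160)=160, bounds=[80,160]
  i=5: D_i=min(10*2^5,160)=160, bounds=[80,160]
  i=6: D_i=min(10*2^6,160)=160, bounds=[80,160]

Answer: [5,10] [10,20] [20,40] [40,80] [80,160] [80,160] [80,160]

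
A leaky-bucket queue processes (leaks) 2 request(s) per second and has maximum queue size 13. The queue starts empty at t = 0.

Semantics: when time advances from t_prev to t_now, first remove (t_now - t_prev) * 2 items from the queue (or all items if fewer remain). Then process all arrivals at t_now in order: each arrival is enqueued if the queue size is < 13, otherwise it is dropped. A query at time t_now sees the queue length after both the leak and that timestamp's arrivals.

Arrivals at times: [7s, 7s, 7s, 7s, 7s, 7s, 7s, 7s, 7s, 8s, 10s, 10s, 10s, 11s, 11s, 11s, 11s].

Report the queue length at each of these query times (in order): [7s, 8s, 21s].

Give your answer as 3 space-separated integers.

Answer: 9 8 0

Derivation:
Queue lengths at query times:
  query t=7s: backlog = 9
  query t=8s: backlog = 8
  query t=21s: backlog = 0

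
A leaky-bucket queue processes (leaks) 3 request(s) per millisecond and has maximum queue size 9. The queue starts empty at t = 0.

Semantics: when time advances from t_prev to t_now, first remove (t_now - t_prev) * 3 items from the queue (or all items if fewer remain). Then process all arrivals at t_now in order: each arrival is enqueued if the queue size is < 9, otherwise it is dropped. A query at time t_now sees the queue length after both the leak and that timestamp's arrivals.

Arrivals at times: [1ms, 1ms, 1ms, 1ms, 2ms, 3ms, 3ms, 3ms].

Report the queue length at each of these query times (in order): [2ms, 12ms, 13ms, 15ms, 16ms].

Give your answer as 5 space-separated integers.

Answer: 2 0 0 0 0

Derivation:
Queue lengths at query times:
  query t=2ms: backlog = 2
  query t=12ms: backlog = 0
  query t=13ms: backlog = 0
  query t=15ms: backlog = 0
  query t=16ms: backlog = 0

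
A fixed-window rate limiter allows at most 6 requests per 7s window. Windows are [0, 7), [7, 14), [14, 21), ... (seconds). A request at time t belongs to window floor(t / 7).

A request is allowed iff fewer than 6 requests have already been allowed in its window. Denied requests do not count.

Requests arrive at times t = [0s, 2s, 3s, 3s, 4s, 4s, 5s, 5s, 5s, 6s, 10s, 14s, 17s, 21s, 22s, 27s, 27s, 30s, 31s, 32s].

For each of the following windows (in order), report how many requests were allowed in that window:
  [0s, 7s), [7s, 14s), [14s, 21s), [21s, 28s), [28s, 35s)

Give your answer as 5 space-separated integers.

Processing requests:
  req#1 t=0s (window 0): ALLOW
  req#2 t=2s (window 0): ALLOW
  req#3 t=3s (window 0): ALLOW
  req#4 t=3s (window 0): ALLOW
  req#5 t=4s (window 0): ALLOW
  req#6 t=4s (window 0): ALLOW
  req#7 t=5s (window 0): DENY
  req#8 t=5s (window 0): DENY
  req#9 t=5s (window 0): DENY
  req#10 t=6s (window 0): DENY
  req#11 t=10s (window 1): ALLOW
  req#12 t=14s (window 2): ALLOW
  req#13 t=17s (window 2): ALLOW
  req#14 t=21s (window 3): ALLOW
  req#15 t=22s (window 3): ALLOW
  req#16 t=27s (window 3): ALLOW
  req#17 t=27s (window 3): ALLOW
  req#18 t=30s (window 4): ALLOW
  req#19 t=31s (window 4): ALLOW
  req#20 t=32s (window 4): ALLOW

Allowed counts by window: 6 1 2 4 3

Answer: 6 1 2 4 3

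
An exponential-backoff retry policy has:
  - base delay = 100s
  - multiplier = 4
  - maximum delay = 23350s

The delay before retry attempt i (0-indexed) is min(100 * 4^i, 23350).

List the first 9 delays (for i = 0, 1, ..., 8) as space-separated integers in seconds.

Answer: 100 400 1600 6400 23350 23350 23350 23350 23350

Derivation:
Computing each delay:
  i=0: min(100*4^0, 23350) = 100
  i=1: min(100*4^1, 23350) = 400
  i=2: min(100*4^2, 23350) = 1600
  i=3: min(100*4^3, 23350) = 6400
  i=4: min(100*4^4, 23350) = 23350
  i=5: min(100*4^5, 23350) = 23350
  i=6: min(100*4^6, 23350) = 23350
  i=7: min(100*4^7, 23350) = 23350
  i=8: min(100*4^8, 23350) = 23350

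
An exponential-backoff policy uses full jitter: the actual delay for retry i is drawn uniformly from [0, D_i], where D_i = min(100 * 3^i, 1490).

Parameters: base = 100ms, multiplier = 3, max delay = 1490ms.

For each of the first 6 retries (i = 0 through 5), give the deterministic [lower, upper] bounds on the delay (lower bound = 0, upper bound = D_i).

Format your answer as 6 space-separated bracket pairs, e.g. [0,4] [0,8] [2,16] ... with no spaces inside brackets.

Computing bounds per retry:
  i=0: D_i=min(100*3^0,1490)=100, bounds=[0,100]
  i=1: D_i=min(100*3^1,1490)=300, bounds=[0,300]
  i=2: D_i=min(100*3^2,1490)=900, bounds=[0,900]
  i=3: D_i=min(100*3^3,1490)=1490, bounds=[0,1490]
  i=4: D_i=min(100*3^4,1490)=1490, bounds=[0,1490]
  i=5: D_i=min(100*3^5,1490)=1490, bounds=[0,1490]

Answer: [0,100] [0,300] [0,900] [0,1490] [0,1490] [0,1490]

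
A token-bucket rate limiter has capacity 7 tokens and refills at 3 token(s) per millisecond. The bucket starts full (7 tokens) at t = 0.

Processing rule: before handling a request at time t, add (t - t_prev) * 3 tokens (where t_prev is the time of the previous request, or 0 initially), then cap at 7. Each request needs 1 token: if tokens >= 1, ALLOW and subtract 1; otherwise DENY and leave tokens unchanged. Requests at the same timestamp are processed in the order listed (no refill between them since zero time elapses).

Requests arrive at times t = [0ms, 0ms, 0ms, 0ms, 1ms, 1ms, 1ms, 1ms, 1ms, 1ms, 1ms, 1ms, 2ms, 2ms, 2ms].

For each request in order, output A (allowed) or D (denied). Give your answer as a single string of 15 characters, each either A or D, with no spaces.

Answer: AAAAAAAAAADDAAA

Derivation:
Simulating step by step:
  req#1 t=0ms: ALLOW
  req#2 t=0ms: ALLOW
  req#3 t=0ms: ALLOW
  req#4 t=0ms: ALLOW
  req#5 t=1ms: ALLOW
  req#6 t=1ms: ALLOW
  req#7 t=1ms: ALLOW
  req#8 t=1ms: ALLOW
  req#9 t=1ms: ALLOW
  req#10 t=1ms: ALLOW
  req#11 t=1ms: DENY
  req#12 t=1ms: DENY
  req#13 t=2ms: ALLOW
  req#14 t=2ms: ALLOW
  req#15 t=2ms: ALLOW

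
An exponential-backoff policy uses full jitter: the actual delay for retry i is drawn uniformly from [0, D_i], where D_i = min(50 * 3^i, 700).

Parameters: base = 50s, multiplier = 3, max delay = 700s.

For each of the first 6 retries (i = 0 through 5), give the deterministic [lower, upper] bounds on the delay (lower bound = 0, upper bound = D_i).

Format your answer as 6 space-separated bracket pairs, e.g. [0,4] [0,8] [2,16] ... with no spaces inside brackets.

Computing bounds per retry:
  i=0: D_i=min(50*3^0,700)=50, bounds=[0,50]
  i=1: D_i=min(50*3^1,700)=150, bounds=[0,150]
  i=2: D_i=min(50*3^2,700)=450, bounds=[0,450]
  i=3: D_i=min(50*3^3,700)=700, bounds=[0,700]
  i=4: D_i=min(50*3^4,700)=700, bounds=[0,700]
  i=5: D_i=min(50*3^5,700)=700, bounds=[0,700]

Answer: [0,50] [0,150] [0,450] [0,700] [0,700] [0,700]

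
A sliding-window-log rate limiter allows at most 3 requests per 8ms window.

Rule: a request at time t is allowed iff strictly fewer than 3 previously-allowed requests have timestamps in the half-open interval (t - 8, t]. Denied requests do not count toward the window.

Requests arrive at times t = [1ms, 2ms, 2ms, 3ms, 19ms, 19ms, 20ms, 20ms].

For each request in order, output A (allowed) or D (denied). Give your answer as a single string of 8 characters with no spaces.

Tracking allowed requests in the window:
  req#1 t=1ms: ALLOW
  req#2 t=2ms: ALLOW
  req#3 t=2ms: ALLOW
  req#4 t=3ms: DENY
  req#5 t=19ms: ALLOW
  req#6 t=19ms: ALLOW
  req#7 t=20ms: ALLOW
  req#8 t=20ms: DENY

Answer: AAADAAAD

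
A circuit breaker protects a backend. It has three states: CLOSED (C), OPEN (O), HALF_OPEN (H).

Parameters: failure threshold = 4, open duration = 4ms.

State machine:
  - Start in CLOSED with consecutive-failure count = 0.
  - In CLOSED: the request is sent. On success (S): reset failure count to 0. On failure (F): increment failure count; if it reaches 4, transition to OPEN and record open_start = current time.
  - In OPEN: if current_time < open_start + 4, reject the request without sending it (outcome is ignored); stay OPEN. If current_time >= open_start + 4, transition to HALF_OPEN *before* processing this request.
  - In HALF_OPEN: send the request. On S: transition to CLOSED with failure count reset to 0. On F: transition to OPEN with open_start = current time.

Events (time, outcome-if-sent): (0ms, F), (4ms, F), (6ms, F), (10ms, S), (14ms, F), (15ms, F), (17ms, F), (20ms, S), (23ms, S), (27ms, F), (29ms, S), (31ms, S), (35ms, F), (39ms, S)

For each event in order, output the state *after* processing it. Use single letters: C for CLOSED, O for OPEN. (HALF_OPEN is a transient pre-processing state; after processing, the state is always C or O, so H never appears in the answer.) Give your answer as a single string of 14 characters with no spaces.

Answer: CCCCCCCCCCCCCC

Derivation:
State after each event:
  event#1 t=0ms outcome=F: state=CLOSED
  event#2 t=4ms outcome=F: state=CLOSED
  event#3 t=6ms outcome=F: state=CLOSED
  event#4 t=10ms outcome=S: state=CLOSED
  event#5 t=14ms outcome=F: state=CLOSED
  event#6 t=15ms outcome=F: state=CLOSED
  event#7 t=17ms outcome=F: state=CLOSED
  event#8 t=20ms outcome=S: state=CLOSED
  event#9 t=23ms outcome=S: state=CLOSED
  event#10 t=27ms outcome=F: state=CLOSED
  event#11 t=29ms outcome=S: state=CLOSED
  event#12 t=31ms outcome=S: state=CLOSED
  event#13 t=35ms outcome=F: state=CLOSED
  event#14 t=39ms outcome=S: state=CLOSED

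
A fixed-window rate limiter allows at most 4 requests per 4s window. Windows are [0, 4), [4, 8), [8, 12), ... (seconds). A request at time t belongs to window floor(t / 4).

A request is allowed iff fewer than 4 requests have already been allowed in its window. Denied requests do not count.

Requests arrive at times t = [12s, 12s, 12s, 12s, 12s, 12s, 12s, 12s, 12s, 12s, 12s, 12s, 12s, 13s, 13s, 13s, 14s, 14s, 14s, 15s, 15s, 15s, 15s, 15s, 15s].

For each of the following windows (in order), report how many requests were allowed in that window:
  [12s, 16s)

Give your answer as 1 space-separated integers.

Answer: 4

Derivation:
Processing requests:
  req#1 t=12s (window 3): ALLOW
  req#2 t=12s (window 3): ALLOW
  req#3 t=12s (window 3): ALLOW
  req#4 t=12s (window 3): ALLOW
  req#5 t=12s (window 3): DENY
  req#6 t=12s (window 3): DENY
  req#7 t=12s (window 3): DENY
  req#8 t=12s (window 3): DENY
  req#9 t=12s (window 3): DENY
  req#10 t=12s (window 3): DENY
  req#11 t=12s (window 3): DENY
  req#12 t=12s (window 3): DENY
  req#13 t=12s (window 3): DENY
  req#14 t=13s (window 3): DENY
  req#15 t=13s (window 3): DENY
  req#16 t=13s (window 3): DENY
  req#17 t=14s (window 3): DENY
  req#18 t=14s (window 3): DENY
  req#19 t=14s (window 3): DENY
  req#20 t=15s (window 3): DENY
  req#21 t=15s (window 3): DENY
  req#22 t=15s (window 3): DENY
  req#23 t=15s (window 3): DENY
  req#24 t=15s (window 3): DENY
  req#25 t=15s (window 3): DENY

Allowed counts by window: 4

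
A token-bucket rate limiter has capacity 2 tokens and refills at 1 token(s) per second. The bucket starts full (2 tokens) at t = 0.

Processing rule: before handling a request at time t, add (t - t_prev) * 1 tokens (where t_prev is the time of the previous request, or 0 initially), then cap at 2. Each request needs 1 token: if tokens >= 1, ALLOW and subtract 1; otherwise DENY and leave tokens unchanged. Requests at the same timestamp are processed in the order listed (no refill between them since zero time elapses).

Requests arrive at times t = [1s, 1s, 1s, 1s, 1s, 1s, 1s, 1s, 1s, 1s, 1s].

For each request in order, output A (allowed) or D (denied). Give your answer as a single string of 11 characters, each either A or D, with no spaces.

Answer: AADDDDDDDDD

Derivation:
Simulating step by step:
  req#1 t=1s: ALLOW
  req#2 t=1s: ALLOW
  req#3 t=1s: DENY
  req#4 t=1s: DENY
  req#5 t=1s: DENY
  req#6 t=1s: DENY
  req#7 t=1s: DENY
  req#8 t=1s: DENY
  req#9 t=1s: DENY
  req#10 t=1s: DENY
  req#11 t=1s: DENY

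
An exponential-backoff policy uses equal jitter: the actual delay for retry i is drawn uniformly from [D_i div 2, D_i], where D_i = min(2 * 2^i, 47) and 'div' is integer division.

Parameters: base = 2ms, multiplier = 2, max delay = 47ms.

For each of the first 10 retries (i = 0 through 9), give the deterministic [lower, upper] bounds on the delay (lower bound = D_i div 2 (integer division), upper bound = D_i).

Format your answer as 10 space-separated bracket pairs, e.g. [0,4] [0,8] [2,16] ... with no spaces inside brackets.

Computing bounds per retry:
  i=0: D_i=min(2*2^0,47)=2, bounds=[1,2]
  i=1: D_i=min(2*2^1,47)=4, bounds=[2,4]
  i=2: D_i=min(2*2^2,47)=8, bounds=[4,8]
  i=3: D_i=min(2*2^3,47)=16, bounds=[8,16]
  i=4: D_i=min(2*2^4,47)=32, bounds=[16,32]
  i=5: D_i=min(2*2^5,47)=47, bounds=[23,47]
  i=6: D_i=min(2*2^6,47)=47, bounds=[23,47]
  i=7: D_i=min(2*2^7,47)=47, bounds=[23,47]
  i=8: D_i=min(2*2^8,47)=47, bounds=[23,47]
  i=9: D_i=min(2*2^9,47)=47, bounds=[23,47]

Answer: [1,2] [2,4] [4,8] [8,16] [16,32] [23,47] [23,47] [23,47] [23,47] [23,47]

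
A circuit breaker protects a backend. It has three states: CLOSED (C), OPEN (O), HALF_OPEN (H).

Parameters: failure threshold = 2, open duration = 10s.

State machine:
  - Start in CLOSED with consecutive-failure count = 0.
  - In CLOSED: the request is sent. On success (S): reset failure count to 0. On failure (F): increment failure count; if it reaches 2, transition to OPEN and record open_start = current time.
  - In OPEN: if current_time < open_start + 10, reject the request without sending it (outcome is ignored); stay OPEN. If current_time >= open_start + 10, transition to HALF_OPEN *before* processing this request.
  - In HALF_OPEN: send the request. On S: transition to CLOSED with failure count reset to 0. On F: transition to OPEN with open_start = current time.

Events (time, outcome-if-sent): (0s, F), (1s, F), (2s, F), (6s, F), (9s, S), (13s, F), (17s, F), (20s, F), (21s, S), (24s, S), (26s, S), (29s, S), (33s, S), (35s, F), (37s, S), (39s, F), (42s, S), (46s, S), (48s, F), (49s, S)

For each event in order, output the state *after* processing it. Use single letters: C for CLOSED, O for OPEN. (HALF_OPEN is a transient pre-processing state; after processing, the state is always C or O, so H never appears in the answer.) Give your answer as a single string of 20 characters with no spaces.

Answer: COOOOOOOOCCCCCCCCCCC

Derivation:
State after each event:
  event#1 t=0s outcome=F: state=CLOSED
  event#2 t=1s outcome=F: state=OPEN
  event#3 t=2s outcome=F: state=OPEN
  event#4 t=6s outcome=F: state=OPEN
  event#5 t=9s outcome=S: state=OPEN
  event#6 t=13s outcome=F: state=OPEN
  event#7 t=17s outcome=F: state=OPEN
  event#8 t=20s outcome=F: state=OPEN
  event#9 t=21s outcome=S: state=OPEN
  event#10 t=24s outcome=S: state=CLOSED
  event#11 t=26s outcome=S: state=CLOSED
  event#12 t=29s outcome=S: state=CLOSED
  event#13 t=33s outcome=S: state=CLOSED
  event#14 t=35s outcome=F: state=CLOSED
  event#15 t=37s outcome=S: state=CLOSED
  event#16 t=39s outcome=F: state=CLOSED
  event#17 t=42s outcome=S: state=CLOSED
  event#18 t=46s outcome=S: state=CLOSED
  event#19 t=48s outcome=F: state=CLOSED
  event#20 t=49s outcome=S: state=CLOSED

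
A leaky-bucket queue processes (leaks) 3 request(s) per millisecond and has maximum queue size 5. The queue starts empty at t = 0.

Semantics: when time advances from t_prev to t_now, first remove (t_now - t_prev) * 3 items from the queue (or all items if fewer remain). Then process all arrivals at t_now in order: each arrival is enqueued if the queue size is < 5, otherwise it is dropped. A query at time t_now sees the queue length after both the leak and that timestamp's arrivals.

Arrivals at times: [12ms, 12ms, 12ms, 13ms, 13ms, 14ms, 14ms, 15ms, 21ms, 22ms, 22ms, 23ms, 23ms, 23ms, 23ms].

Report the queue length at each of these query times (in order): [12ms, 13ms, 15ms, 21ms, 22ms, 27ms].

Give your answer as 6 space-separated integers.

Queue lengths at query times:
  query t=12ms: backlog = 3
  query t=13ms: backlog = 2
  query t=15ms: backlog = 1
  query t=21ms: backlog = 1
  query t=22ms: backlog = 2
  query t=27ms: backlog = 0

Answer: 3 2 1 1 2 0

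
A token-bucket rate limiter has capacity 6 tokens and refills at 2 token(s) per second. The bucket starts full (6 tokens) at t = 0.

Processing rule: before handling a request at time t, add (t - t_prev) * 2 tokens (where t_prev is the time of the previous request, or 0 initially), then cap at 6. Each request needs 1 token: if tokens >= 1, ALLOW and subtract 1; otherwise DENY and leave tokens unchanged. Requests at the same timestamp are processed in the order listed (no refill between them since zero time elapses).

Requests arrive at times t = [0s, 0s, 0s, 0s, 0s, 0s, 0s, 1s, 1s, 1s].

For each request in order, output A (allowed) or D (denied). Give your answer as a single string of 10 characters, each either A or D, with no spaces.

Answer: AAAAAADAAD

Derivation:
Simulating step by step:
  req#1 t=0s: ALLOW
  req#2 t=0s: ALLOW
  req#3 t=0s: ALLOW
  req#4 t=0s: ALLOW
  req#5 t=0s: ALLOW
  req#6 t=0s: ALLOW
  req#7 t=0s: DENY
  req#8 t=1s: ALLOW
  req#9 t=1s: ALLOW
  req#10 t=1s: DENY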